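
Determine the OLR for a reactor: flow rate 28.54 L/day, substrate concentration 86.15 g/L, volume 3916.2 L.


OLR = Q * S / V
= 28.54 * 86.15 / 3916.2
= 0.6278 g/L/day

0.6278 g/L/day


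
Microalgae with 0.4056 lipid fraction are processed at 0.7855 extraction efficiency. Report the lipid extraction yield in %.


Y = lipid_content * extraction_eff * 100
= 0.4056 * 0.7855 * 100
= 31.8599%

31.8599%


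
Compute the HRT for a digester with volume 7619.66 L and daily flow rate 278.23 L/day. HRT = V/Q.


HRT = V / Q
= 7619.66 / 278.23
= 27.3862 days

27.3862 days


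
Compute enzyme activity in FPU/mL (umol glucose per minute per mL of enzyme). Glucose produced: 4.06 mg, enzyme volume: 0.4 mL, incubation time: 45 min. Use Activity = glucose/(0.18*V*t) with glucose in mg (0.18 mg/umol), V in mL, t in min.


Activity = glucose_mg / (0.18 mg/umol * V_mL * t_min)
= 4.06 / (0.18 * 0.4 * 45)
= 1.2531 FPU/mL

1.2531 FPU/mL


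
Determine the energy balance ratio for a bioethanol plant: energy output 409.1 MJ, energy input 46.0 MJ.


EROI = E_out / E_in
= 409.1 / 46.0
= 8.8935

8.8935


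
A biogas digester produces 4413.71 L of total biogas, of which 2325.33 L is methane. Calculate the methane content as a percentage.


CH4% = V_CH4 / V_total * 100
= 2325.33 / 4413.71 * 100
= 52.6842%

52.6842%


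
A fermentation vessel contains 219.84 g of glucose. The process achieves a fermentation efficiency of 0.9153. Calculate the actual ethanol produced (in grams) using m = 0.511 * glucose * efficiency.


Actual ethanol: m = 0.511 * 219.84 * 0.9153
m = 102.8232 g

102.8232 g


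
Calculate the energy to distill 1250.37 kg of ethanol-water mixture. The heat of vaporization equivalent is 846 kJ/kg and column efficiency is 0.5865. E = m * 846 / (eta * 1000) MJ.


E = m * 846 / (eta * 1000)
= 1250.37 * 846 / (0.5865 * 1000)
= 1803.6028 MJ

1803.6028 MJ


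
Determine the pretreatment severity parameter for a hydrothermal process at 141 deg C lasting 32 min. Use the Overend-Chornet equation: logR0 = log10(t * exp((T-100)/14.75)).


logR0 = log10(t * exp((T - 100) / 14.75))
= log10(32 * exp((141 - 100) / 14.75))
= 2.7123

2.7123


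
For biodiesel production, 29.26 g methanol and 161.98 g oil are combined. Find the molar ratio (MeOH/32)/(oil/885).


Molar ratio = n_MeOH / n_oil = (MeOH/32) / (oil/885) = (MeOH * 885) / (32 * oil)
= (29.26 * 885) / (32 * 161.98)
= 4.9958

4.9958


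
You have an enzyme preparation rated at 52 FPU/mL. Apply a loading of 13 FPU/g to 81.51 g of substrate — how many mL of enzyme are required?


V = dosage * m_sub / activity
V = 13 * 81.51 / 52
V = 20.3775 mL

20.3775 mL


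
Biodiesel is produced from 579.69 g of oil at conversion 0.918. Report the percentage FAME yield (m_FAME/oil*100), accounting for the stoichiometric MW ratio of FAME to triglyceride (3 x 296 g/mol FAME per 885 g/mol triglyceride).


m_FAME = oil * conv * (3 * 296 / 885) = oil * conv * (888/885)
= 579.69 * 0.918 * 888 / 885
= 533.9593 g
Y = m_FAME / oil * 100 = conv * (888/885) * 100
= 0.918 * 888 / 885 * 100
= 92.11%

92.11%


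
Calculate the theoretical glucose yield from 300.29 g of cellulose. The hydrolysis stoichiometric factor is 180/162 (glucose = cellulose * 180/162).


glucose = cellulose * 180/162
= 300.29 * 180/162
= 333.6556 g

333.6556 g


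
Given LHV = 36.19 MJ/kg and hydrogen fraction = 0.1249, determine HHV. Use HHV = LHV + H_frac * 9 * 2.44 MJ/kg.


HHV = LHV + H_frac * 9 * 2.44
= 36.19 + 0.1249 * 9 * 2.44
= 38.9328 MJ/kg

38.9328 MJ/kg


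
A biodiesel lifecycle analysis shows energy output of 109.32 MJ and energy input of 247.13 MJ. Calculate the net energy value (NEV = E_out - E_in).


NEV = E_out - E_in
= 109.32 - 247.13
= -137.8100 MJ

-137.8100 MJ


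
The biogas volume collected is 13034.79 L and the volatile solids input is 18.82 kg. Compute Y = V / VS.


Y = V / VS
= 13034.79 / 18.82
= 692.6031 L/kg VS

692.6031 L/kg VS


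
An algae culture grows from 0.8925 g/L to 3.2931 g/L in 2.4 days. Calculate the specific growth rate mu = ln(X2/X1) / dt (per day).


mu = ln(X2/X1) / dt
= ln(3.2931/0.8925) / 2.4
= 0.5440 per day

0.5440 per day


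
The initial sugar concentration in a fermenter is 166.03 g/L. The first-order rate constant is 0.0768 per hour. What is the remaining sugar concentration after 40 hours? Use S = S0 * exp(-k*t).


S = S0 * exp(-k * t)
S = 166.03 * exp(-0.0768 * 40)
S = 7.6919 g/L

7.6919 g/L


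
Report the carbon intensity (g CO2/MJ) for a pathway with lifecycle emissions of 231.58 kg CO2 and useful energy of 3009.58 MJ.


CI = CO2 * 1000 / E
= 231.58 * 1000 / 3009.58
= 76.9476 g CO2/MJ

76.9476 g CO2/MJ


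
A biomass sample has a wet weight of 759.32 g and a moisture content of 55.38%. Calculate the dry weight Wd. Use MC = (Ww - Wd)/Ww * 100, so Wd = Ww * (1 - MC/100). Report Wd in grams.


Wd = Ww * (1 - MC/100)
= 759.32 * (1 - 55.38/100)
= 338.8086 g

338.8086 g


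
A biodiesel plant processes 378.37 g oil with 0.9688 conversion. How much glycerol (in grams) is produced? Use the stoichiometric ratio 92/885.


glycerol = oil * conv * (92/885)
= 378.37 * 0.9688 * 92 / 885
= 38.1062 g

38.1062 g


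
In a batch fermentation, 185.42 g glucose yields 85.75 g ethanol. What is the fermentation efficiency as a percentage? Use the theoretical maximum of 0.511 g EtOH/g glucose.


Fermentation efficiency = (actual / (0.511 * glucose)) * 100
= (85.75 / (0.511 * 185.42)) * 100
= 90.5017%

90.5017%


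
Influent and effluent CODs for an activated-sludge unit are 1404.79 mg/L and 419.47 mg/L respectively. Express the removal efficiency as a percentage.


eta = (COD_in - COD_out) / COD_in * 100
= (1404.79 - 419.47) / 1404.79 * 100
= 70.1400%

70.1400%


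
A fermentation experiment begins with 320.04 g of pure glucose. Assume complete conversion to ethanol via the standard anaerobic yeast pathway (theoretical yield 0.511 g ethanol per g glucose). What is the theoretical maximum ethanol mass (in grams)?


Theoretical ethanol yield: m_EtOH = 0.511 * m_glucose
m_EtOH = 0.511 * 320.04 = 163.5404 g

163.5404 g


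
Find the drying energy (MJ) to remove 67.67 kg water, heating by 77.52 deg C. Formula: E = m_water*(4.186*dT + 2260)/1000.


E = m_water * (4.186 * dT + 2260) / 1000
= 67.67 * (4.186 * 77.52 + 2260) / 1000
= 174.8930 MJ

174.8930 MJ


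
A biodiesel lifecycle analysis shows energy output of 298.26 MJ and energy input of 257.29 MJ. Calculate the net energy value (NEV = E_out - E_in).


NEV = E_out - E_in
= 298.26 - 257.29
= 40.9700 MJ

40.9700 MJ


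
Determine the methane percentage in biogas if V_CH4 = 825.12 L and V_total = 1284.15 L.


CH4% = V_CH4 / V_total * 100
= 825.12 / 1284.15 * 100
= 64.2542%

64.2542%


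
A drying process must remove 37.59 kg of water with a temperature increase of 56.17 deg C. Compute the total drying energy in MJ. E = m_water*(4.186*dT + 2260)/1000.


E = m_water * (4.186 * dT + 2260) / 1000
= 37.59 * (4.186 * 56.17 + 2260) / 1000
= 93.7918 MJ

93.7918 MJ


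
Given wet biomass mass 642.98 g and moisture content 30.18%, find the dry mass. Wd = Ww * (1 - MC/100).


Wd = Ww * (1 - MC/100)
= 642.98 * (1 - 30.18/100)
= 448.9286 g

448.9286 g


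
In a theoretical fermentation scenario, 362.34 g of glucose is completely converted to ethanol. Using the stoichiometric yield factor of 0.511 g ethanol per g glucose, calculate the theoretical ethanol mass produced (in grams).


Theoretical ethanol yield: m_EtOH = 0.511 * m_glucose
m_EtOH = 0.511 * 362.34 = 185.1557 g

185.1557 g


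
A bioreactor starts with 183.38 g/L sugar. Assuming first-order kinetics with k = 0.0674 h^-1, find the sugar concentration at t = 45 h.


S = S0 * exp(-k * t)
S = 183.38 * exp(-0.0674 * 45)
S = 8.8336 g/L

8.8336 g/L


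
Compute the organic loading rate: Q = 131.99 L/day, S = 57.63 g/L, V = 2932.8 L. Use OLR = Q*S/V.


OLR = Q * S / V
= 131.99 * 57.63 / 2932.8
= 2.5936 g/L/day

2.5936 g/L/day


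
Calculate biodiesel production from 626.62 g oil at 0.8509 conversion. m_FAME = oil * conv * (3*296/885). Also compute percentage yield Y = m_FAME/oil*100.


m_FAME = oil * conv * (3 * 296 / 885) = oil * conv * (888/885)
= 626.62 * 0.8509 * 888 / 885
= 534.9984 g
Y = m_FAME / oil * 100 = conv * (888/885) * 100
= 0.8509 * 888 / 885 * 100
= 85.38%

534.9984 g FAME; Y = 85.38%


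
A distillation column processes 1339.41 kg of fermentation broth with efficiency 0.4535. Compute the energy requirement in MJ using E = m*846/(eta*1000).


E = m * 846 / (eta * 1000)
= 1339.41 * 846 / (0.4535 * 1000)
= 2498.6568 MJ

2498.6568 MJ


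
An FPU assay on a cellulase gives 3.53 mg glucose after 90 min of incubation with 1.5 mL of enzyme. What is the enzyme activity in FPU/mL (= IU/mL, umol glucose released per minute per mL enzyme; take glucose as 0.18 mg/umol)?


Activity = glucose_mg / (0.18 mg/umol * V_mL * t_min)
= 3.53 / (0.18 * 1.5 * 90)
= 0.1453 FPU/mL

0.1453 FPU/mL


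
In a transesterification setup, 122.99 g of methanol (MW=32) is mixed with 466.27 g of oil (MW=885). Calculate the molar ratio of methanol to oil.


Molar ratio = n_MeOH / n_oil = (MeOH/32) / (oil/885) = (MeOH * 885) / (32 * oil)
= (122.99 * 885) / (32 * 466.27)
= 7.2950

7.2950


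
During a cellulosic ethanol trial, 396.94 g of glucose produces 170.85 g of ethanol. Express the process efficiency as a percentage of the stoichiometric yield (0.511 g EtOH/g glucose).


Fermentation efficiency = (actual / (0.511 * glucose)) * 100
= (170.85 / (0.511 * 396.94)) * 100
= 84.2305%

84.2305%


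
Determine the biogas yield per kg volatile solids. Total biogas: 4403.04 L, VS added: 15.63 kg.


Y = V / VS
= 4403.04 / 15.63
= 281.7044 L/kg VS

281.7044 L/kg VS


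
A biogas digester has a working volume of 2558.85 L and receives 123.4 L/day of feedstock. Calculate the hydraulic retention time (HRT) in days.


HRT = V / Q
= 2558.85 / 123.4
= 20.7362 days

20.7362 days


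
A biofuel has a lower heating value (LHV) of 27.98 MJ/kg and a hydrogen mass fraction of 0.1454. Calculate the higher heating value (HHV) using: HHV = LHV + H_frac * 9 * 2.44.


HHV = LHV + H_frac * 9 * 2.44
= 27.98 + 0.1454 * 9 * 2.44
= 31.1730 MJ/kg

31.1730 MJ/kg


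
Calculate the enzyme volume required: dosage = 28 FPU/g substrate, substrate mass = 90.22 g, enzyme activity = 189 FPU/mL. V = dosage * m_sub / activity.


V = dosage * m_sub / activity
V = 28 * 90.22 / 189
V = 13.3659 mL

13.3659 mL


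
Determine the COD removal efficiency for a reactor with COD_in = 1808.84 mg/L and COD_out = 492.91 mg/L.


eta = (COD_in - COD_out) / COD_in * 100
= (1808.84 - 492.91) / 1808.84 * 100
= 72.7499%

72.7499%


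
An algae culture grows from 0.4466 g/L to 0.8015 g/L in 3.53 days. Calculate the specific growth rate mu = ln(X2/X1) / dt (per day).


mu = ln(X2/X1) / dt
= ln(0.8015/0.4466) / 3.53
= 0.1657 per day

0.1657 per day


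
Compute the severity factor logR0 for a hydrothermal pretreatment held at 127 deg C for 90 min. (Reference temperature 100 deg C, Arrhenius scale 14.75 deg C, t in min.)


logR0 = log10(t * exp((T - 100) / 14.75))
= log10(90 * exp((127 - 100) / 14.75))
= 2.7492

2.7492


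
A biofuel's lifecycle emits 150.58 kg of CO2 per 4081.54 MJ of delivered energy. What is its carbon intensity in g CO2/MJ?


CI = CO2 * 1000 / E
= 150.58 * 1000 / 4081.54
= 36.8929 g CO2/MJ

36.8929 g CO2/MJ


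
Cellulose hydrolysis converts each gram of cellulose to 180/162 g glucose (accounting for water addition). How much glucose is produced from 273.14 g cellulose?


glucose = cellulose * 180/162
= 273.14 * 180/162
= 303.4889 g

303.4889 g


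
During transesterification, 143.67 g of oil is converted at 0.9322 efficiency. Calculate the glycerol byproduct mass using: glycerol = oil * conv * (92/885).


glycerol = oil * conv * (92/885)
= 143.67 * 0.9322 * 92 / 885
= 13.9226 g

13.9226 g


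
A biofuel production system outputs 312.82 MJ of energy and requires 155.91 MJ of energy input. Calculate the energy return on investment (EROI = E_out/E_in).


EROI = E_out / E_in
= 312.82 / 155.91
= 2.0064

2.0064


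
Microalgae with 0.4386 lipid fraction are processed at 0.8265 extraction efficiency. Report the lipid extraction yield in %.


Y = lipid_content * extraction_eff * 100
= 0.4386 * 0.8265 * 100
= 36.2503%

36.2503%


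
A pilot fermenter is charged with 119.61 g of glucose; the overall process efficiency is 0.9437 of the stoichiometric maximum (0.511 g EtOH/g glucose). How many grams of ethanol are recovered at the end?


Actual ethanol: m = 0.511 * 119.61 * 0.9437
m = 57.6796 g

57.6796 g


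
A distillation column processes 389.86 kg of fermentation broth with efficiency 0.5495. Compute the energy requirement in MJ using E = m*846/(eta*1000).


E = m * 846 / (eta * 1000)
= 389.86 * 846 / (0.5495 * 1000)
= 600.2212 MJ

600.2212 MJ


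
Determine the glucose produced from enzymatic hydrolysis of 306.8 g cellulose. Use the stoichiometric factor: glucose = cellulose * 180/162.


glucose = cellulose * 180/162
= 306.8 * 180/162
= 340.8889 g

340.8889 g


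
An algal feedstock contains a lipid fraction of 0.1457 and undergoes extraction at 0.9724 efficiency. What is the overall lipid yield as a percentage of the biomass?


Y = lipid_content * extraction_eff * 100
= 0.1457 * 0.9724 * 100
= 14.1679%

14.1679%


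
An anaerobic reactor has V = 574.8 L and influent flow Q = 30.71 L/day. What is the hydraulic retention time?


HRT = V / Q
= 574.8 / 30.71
= 18.7170 days

18.7170 days


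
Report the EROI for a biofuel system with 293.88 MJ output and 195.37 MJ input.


EROI = E_out / E_in
= 293.88 / 195.37
= 1.5042

1.5042


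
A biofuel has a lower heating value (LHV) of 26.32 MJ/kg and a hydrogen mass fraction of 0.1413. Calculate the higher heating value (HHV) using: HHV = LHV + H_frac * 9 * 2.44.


HHV = LHV + H_frac * 9 * 2.44
= 26.32 + 0.1413 * 9 * 2.44
= 29.4229 MJ/kg

29.4229 MJ/kg


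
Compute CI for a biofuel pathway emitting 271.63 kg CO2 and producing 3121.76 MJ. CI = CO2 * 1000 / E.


CI = CO2 * 1000 / E
= 271.63 * 1000 / 3121.76
= 87.0118 g CO2/MJ

87.0118 g CO2/MJ


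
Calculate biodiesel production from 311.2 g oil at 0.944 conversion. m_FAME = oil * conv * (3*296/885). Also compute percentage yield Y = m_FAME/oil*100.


m_FAME = oil * conv * (3 * 296 / 885) = oil * conv * (888/885)
= 311.2 * 0.944 * 888 / 885
= 294.7686 g
Y = m_FAME / oil * 100 = conv * (888/885) * 100
= 0.944 * 888 / 885 * 100
= 94.72%

294.7686 g FAME; Y = 94.72%


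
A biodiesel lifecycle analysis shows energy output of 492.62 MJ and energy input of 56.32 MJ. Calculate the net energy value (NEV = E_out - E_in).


NEV = E_out - E_in
= 492.62 - 56.32
= 436.3000 MJ

436.3000 MJ


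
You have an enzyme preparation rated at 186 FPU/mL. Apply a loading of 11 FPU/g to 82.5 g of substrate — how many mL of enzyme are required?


V = dosage * m_sub / activity
V = 11 * 82.5 / 186
V = 4.8790 mL

4.8790 mL


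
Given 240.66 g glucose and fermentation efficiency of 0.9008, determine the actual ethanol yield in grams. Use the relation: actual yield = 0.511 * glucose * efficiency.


Actual ethanol: m = 0.511 * 240.66 * 0.9008
m = 110.7779 g

110.7779 g


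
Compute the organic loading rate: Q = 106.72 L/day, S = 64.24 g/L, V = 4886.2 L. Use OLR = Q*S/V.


OLR = Q * S / V
= 106.72 * 64.24 / 4886.2
= 1.4031 g/L/day

1.4031 g/L/day


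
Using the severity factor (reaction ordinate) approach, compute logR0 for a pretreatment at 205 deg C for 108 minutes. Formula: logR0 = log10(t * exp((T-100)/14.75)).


logR0 = log10(t * exp((T - 100) / 14.75))
= log10(108 * exp((205 - 100) / 14.75))
= 5.1250

5.1250


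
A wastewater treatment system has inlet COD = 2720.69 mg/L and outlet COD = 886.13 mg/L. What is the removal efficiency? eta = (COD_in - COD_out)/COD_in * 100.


eta = (COD_in - COD_out) / COD_in * 100
= (2720.69 - 886.13) / 2720.69 * 100
= 67.4300%

67.4300%


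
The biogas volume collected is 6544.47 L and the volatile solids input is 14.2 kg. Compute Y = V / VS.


Y = V / VS
= 6544.47 / 14.2
= 460.8782 L/kg VS

460.8782 L/kg VS


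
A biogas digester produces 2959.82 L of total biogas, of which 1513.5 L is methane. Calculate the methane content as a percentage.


CH4% = V_CH4 / V_total * 100
= 1513.5 / 2959.82 * 100
= 51.1349%

51.1349%


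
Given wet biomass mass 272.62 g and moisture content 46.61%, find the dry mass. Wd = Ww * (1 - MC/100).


Wd = Ww * (1 - MC/100)
= 272.62 * (1 - 46.61/100)
= 145.5518 g

145.5518 g


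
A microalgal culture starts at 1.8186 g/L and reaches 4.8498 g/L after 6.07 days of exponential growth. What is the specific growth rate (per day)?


mu = ln(X2/X1) / dt
= ln(4.8498/1.8186) / 6.07
= 0.1616 per day

0.1616 per day


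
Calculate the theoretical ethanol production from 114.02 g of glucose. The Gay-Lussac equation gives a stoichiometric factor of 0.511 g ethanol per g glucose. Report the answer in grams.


Theoretical ethanol yield: m_EtOH = 0.511 * m_glucose
m_EtOH = 0.511 * 114.02 = 58.2642 g

58.2642 g


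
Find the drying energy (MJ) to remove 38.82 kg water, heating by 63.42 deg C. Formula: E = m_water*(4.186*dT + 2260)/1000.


E = m_water * (4.186 * dT + 2260) / 1000
= 38.82 * (4.186 * 63.42 + 2260) / 1000
= 98.0390 MJ

98.0390 MJ


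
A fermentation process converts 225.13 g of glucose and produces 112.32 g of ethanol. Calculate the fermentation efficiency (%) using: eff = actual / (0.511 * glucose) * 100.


Fermentation efficiency = (actual / (0.511 * glucose)) * 100
= (112.32 / (0.511 * 225.13)) * 100
= 97.6344%

97.6344%


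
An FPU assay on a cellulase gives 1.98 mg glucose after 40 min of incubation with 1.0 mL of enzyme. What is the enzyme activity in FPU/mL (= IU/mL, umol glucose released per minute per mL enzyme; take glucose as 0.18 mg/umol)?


Activity = glucose_mg / (0.18 mg/umol * V_mL * t_min)
= 1.98 / (0.18 * 1.0 * 40)
= 0.2750 FPU/mL

0.2750 FPU/mL


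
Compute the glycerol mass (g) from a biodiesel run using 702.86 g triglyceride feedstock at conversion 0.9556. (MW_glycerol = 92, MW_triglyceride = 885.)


glycerol = oil * conv * (92/885)
= 702.86 * 0.9556 * 92 / 885
= 69.8216 g

69.8216 g


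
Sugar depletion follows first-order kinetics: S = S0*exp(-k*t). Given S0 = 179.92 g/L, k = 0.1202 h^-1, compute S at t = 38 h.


S = S0 * exp(-k * t)
S = 179.92 * exp(-0.1202 * 38)
S = 1.8681 g/L

1.8681 g/L


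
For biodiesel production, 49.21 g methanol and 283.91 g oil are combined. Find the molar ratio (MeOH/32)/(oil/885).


Molar ratio = n_MeOH / n_oil = (MeOH/32) / (oil/885) = (MeOH * 885) / (32 * oil)
= (49.21 * 885) / (32 * 283.91)
= 4.7936

4.7936


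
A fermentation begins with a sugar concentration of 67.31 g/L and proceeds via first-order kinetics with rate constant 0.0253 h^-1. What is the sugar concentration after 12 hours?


S = S0 * exp(-k * t)
S = 67.31 * exp(-0.0253 * 12)
S = 49.6853 g/L

49.6853 g/L


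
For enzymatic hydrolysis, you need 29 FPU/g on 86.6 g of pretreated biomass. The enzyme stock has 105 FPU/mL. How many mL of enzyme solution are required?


V = dosage * m_sub / activity
V = 29 * 86.6 / 105
V = 23.9181 mL

23.9181 mL


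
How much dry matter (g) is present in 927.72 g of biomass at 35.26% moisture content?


Wd = Ww * (1 - MC/100)
= 927.72 * (1 - 35.26/100)
= 600.6059 g

600.6059 g


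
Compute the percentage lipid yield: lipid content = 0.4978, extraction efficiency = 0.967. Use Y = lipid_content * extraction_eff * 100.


Y = lipid_content * extraction_eff * 100
= 0.4978 * 0.967 * 100
= 48.1373%

48.1373%


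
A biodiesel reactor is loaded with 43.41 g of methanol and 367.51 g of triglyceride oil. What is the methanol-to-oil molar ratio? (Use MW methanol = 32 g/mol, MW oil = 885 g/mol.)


Molar ratio = n_MeOH / n_oil = (MeOH/32) / (oil/885) = (MeOH * 885) / (32 * oil)
= (43.41 * 885) / (32 * 367.51)
= 3.2667

3.2667


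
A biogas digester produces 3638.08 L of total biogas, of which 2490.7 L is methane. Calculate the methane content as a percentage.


CH4% = V_CH4 / V_total * 100
= 2490.7 / 3638.08 * 100
= 68.4619%

68.4619%


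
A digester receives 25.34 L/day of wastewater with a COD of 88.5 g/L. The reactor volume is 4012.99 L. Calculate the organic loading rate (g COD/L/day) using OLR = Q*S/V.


OLR = Q * S / V
= 25.34 * 88.5 / 4012.99
= 0.5588 g/L/day

0.5588 g/L/day


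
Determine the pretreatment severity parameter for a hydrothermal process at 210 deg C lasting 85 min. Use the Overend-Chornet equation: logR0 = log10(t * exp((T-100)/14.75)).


logR0 = log10(t * exp((T - 100) / 14.75))
= log10(85 * exp((210 - 100) / 14.75))
= 5.1682

5.1682


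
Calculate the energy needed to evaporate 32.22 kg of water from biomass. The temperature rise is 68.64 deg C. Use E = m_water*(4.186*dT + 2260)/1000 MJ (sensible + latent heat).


E = m_water * (4.186 * dT + 2260) / 1000
= 32.22 * (4.186 * 68.64 + 2260) / 1000
= 82.0749 MJ

82.0749 MJ


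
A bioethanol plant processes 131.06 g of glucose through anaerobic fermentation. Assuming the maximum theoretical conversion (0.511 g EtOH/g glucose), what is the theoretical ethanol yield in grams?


Theoretical ethanol yield: m_EtOH = 0.511 * m_glucose
m_EtOH = 0.511 * 131.06 = 66.9717 g

66.9717 g


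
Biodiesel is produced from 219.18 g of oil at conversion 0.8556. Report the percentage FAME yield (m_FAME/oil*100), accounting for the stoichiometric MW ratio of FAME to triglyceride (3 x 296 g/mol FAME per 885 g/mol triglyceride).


m_FAME = oil * conv * (3 * 296 / 885) = oil * conv * (888/885)
= 219.18 * 0.8556 * 888 / 885
= 188.1661 g
Y = m_FAME / oil * 100 = conv * (888/885) * 100
= 0.8556 * 888 / 885 * 100
= 85.85%

85.85%


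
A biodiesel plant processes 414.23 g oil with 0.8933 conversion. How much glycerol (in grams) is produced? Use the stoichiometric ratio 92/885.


glycerol = oil * conv * (92/885)
= 414.23 * 0.8933 * 92 / 885
= 38.4666 g

38.4666 g


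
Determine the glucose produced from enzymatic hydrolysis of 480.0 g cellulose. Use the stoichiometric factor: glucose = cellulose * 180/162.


glucose = cellulose * 180/162
= 480.0 * 180/162
= 533.3333 g

533.3333 g


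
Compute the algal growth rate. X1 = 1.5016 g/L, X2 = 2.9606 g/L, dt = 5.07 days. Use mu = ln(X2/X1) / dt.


mu = ln(X2/X1) / dt
= ln(2.9606/1.5016) / 5.07
= 0.1339 per day

0.1339 per day


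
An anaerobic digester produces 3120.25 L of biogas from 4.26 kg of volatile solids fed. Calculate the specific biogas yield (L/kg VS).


Y = V / VS
= 3120.25 / 4.26
= 732.4531 L/kg VS

732.4531 L/kg VS


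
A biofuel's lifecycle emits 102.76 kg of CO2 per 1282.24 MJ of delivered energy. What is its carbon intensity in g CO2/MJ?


CI = CO2 * 1000 / E
= 102.76 * 1000 / 1282.24
= 80.1410 g CO2/MJ

80.1410 g CO2/MJ


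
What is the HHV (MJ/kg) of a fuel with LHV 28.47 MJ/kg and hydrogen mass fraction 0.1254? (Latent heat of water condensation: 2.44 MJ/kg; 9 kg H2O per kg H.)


HHV = LHV + H_frac * 9 * 2.44
= 28.47 + 0.1254 * 9 * 2.44
= 31.2238 MJ/kg

31.2238 MJ/kg


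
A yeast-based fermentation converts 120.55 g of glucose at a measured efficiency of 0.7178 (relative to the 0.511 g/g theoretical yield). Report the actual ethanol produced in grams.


Actual ethanol: m = 0.511 * 120.55 * 0.7178
m = 44.2172 g

44.2172 g


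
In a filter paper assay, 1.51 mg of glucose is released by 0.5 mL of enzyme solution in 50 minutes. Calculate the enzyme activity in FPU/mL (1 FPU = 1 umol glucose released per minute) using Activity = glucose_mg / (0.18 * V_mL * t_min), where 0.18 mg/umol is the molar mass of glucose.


Activity = glucose_mg / (0.18 mg/umol * V_mL * t_min)
= 1.51 / (0.18 * 0.5 * 50)
= 0.3356 FPU/mL

0.3356 FPU/mL


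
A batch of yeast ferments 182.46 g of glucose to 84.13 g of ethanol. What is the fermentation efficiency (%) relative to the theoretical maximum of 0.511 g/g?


Fermentation efficiency = (actual / (0.511 * glucose)) * 100
= (84.13 / (0.511 * 182.46)) * 100
= 90.2324%

90.2324%


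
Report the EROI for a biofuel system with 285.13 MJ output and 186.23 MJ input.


EROI = E_out / E_in
= 285.13 / 186.23
= 1.5311

1.5311


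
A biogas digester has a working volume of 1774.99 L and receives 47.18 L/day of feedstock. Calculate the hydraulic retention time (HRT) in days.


HRT = V / Q
= 1774.99 / 47.18
= 37.6217 days

37.6217 days


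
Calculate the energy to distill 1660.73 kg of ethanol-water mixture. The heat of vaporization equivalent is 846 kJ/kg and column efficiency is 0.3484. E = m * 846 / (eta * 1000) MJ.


E = m * 846 / (eta * 1000)
= 1660.73 * 846 / (0.3484 * 1000)
= 4032.6567 MJ

4032.6567 MJ


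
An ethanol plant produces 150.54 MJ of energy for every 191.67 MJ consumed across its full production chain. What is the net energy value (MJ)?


NEV = E_out - E_in
= 150.54 - 191.67
= -41.1300 MJ

-41.1300 MJ


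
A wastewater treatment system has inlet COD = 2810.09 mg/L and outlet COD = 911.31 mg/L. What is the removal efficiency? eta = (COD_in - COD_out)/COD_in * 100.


eta = (COD_in - COD_out) / COD_in * 100
= (2810.09 - 911.31) / 2810.09 * 100
= 67.5701%

67.5701%


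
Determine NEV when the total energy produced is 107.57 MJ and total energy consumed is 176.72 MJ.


NEV = E_out - E_in
= 107.57 - 176.72
= -69.1500 MJ

-69.1500 MJ


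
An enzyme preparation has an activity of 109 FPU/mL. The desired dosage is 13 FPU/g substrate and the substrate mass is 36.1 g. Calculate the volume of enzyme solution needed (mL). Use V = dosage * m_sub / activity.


V = dosage * m_sub / activity
V = 13 * 36.1 / 109
V = 4.3055 mL

4.3055 mL


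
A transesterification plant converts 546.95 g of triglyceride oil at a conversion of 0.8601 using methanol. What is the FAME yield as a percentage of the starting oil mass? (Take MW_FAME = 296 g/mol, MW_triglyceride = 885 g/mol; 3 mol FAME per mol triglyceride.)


m_FAME = oil * conv * (3 * 296 / 885) = oil * conv * (888/885)
= 546.95 * 0.8601 * 888 / 885
= 472.0264 g
Y = m_FAME / oil * 100 = conv * (888/885) * 100
= 0.8601 * 888 / 885 * 100
= 86.30%

86.30%


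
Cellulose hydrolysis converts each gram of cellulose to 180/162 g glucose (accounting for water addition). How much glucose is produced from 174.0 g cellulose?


glucose = cellulose * 180/162
= 174.0 * 180/162
= 193.3333 g

193.3333 g


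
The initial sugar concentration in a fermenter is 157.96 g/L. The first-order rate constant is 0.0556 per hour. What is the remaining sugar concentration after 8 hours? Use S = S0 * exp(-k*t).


S = S0 * exp(-k * t)
S = 157.96 * exp(-0.0556 * 8)
S = 101.2448 g/L

101.2448 g/L


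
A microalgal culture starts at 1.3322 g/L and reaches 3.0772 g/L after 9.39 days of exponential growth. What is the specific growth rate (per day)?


mu = ln(X2/X1) / dt
= ln(3.0772/1.3322) / 9.39
= 0.0892 per day

0.0892 per day


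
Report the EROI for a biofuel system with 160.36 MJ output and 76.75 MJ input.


EROI = E_out / E_in
= 160.36 / 76.75
= 2.0894

2.0894


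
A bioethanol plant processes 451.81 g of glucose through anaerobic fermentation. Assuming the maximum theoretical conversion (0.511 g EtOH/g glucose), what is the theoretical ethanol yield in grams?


Theoretical ethanol yield: m_EtOH = 0.511 * m_glucose
m_EtOH = 0.511 * 451.81 = 230.8749 g

230.8749 g


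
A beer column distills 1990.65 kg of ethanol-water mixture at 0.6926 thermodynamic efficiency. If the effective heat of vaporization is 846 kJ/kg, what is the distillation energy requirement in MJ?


E = m * 846 / (eta * 1000)
= 1990.65 * 846 / (0.6926 * 1000)
= 2431.5476 MJ

2431.5476 MJ


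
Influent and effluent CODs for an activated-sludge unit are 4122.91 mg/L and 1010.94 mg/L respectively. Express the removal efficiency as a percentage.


eta = (COD_in - COD_out) / COD_in * 100
= (4122.91 - 1010.94) / 4122.91 * 100
= 75.4799%

75.4799%


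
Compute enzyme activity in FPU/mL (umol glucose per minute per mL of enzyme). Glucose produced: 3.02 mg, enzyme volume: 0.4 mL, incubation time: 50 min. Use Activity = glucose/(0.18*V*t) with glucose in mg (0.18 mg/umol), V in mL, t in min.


Activity = glucose_mg / (0.18 mg/umol * V_mL * t_min)
= 3.02 / (0.18 * 0.4 * 50)
= 0.8389 FPU/mL

0.8389 FPU/mL


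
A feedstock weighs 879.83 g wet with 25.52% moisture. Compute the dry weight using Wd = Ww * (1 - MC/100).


Wd = Ww * (1 - MC/100)
= 879.83 * (1 - 25.52/100)
= 655.2974 g

655.2974 g


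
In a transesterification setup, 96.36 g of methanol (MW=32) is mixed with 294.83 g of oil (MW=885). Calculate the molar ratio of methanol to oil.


Molar ratio = n_MeOH / n_oil = (MeOH/32) / (oil/885) = (MeOH * 885) / (32 * oil)
= (96.36 * 885) / (32 * 294.83)
= 9.0390

9.0390


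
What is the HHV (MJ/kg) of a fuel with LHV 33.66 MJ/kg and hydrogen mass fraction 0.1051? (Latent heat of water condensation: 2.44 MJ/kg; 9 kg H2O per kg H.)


HHV = LHV + H_frac * 9 * 2.44
= 33.66 + 0.1051 * 9 * 2.44
= 35.9680 MJ/kg

35.9680 MJ/kg


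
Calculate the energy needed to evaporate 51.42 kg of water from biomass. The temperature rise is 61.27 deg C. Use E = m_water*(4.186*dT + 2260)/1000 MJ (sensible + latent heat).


E = m_water * (4.186 * dT + 2260) / 1000
= 51.42 * (4.186 * 61.27 + 2260) / 1000
= 129.3972 MJ

129.3972 MJ


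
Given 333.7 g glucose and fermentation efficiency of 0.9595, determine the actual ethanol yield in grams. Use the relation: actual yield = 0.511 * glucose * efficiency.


Actual ethanol: m = 0.511 * 333.7 * 0.9595
m = 163.6146 g

163.6146 g


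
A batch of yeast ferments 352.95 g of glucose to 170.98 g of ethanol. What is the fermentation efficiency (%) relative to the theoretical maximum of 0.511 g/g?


Fermentation efficiency = (actual / (0.511 * glucose)) * 100
= (170.98 / (0.511 * 352.95)) * 100
= 94.8006%

94.8006%


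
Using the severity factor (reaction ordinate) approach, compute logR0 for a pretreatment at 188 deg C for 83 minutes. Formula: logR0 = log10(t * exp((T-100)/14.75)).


logR0 = log10(t * exp((T - 100) / 14.75))
= log10(83 * exp((188 - 100) / 14.75))
= 4.5101

4.5101


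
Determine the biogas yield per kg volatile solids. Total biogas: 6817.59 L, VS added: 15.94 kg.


Y = V / VS
= 6817.59 / 15.94
= 427.7033 L/kg VS

427.7033 L/kg VS


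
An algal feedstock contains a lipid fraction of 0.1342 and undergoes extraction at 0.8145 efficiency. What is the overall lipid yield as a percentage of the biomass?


Y = lipid_content * extraction_eff * 100
= 0.1342 * 0.8145 * 100
= 10.9306%

10.9306%


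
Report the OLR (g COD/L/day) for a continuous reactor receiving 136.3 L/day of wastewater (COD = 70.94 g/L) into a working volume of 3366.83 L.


OLR = Q * S / V
= 136.3 * 70.94 / 3366.83
= 2.8719 g/L/day

2.8719 g/L/day


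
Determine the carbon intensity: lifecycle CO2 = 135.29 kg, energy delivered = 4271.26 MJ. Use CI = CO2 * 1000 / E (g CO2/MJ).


CI = CO2 * 1000 / E
= 135.29 * 1000 / 4271.26
= 31.6745 g CO2/MJ

31.6745 g CO2/MJ


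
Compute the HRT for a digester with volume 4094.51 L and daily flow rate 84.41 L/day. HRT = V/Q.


HRT = V / Q
= 4094.51 / 84.41
= 48.5074 days

48.5074 days


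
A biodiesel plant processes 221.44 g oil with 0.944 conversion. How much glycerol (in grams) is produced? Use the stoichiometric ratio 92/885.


glycerol = oil * conv * (92/885)
= 221.44 * 0.944 * 92 / 885
= 21.7306 g

21.7306 g


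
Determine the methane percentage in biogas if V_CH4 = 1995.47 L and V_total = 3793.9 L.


CH4% = V_CH4 / V_total * 100
= 1995.47 / 3793.9 * 100
= 52.5968%

52.5968%


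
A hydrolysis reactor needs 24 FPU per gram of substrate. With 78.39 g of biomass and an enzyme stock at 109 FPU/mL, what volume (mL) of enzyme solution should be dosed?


V = dosage * m_sub / activity
V = 24 * 78.39 / 109
V = 17.2602 mL

17.2602 mL


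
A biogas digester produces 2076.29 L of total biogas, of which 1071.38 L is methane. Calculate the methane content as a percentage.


CH4% = V_CH4 / V_total * 100
= 1071.38 / 2076.29 * 100
= 51.6007%

51.6007%


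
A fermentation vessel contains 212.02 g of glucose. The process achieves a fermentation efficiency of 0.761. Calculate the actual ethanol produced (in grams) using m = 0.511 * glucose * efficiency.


Actual ethanol: m = 0.511 * 212.02 * 0.761
m = 82.4484 g

82.4484 g


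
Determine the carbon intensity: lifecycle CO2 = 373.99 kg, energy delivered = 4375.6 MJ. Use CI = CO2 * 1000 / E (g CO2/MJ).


CI = CO2 * 1000 / E
= 373.99 * 1000 / 4375.6
= 85.4717 g CO2/MJ

85.4717 g CO2/MJ


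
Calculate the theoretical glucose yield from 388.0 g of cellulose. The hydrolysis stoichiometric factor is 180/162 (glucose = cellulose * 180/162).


glucose = cellulose * 180/162
= 388.0 * 180/162
= 431.1111 g

431.1111 g


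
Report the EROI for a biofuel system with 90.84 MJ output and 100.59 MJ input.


EROI = E_out / E_in
= 90.84 / 100.59
= 0.9031

0.9031


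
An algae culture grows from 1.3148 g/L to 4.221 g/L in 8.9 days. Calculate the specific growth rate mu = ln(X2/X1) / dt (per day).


mu = ln(X2/X1) / dt
= ln(4.221/1.3148) / 8.9
= 0.1311 per day

0.1311 per day


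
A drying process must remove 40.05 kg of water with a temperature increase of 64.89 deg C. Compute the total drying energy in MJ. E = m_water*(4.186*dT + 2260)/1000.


E = m_water * (4.186 * dT + 2260) / 1000
= 40.05 * (4.186 * 64.89 + 2260) / 1000
= 101.3918 MJ

101.3918 MJ


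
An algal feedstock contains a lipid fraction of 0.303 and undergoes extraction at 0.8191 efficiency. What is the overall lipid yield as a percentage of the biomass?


Y = lipid_content * extraction_eff * 100
= 0.303 * 0.8191 * 100
= 24.8187%

24.8187%


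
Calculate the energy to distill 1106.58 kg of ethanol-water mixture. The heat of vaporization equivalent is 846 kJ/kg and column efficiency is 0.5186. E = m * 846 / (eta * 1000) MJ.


E = m * 846 / (eta * 1000)
= 1106.58 * 846 / (0.5186 * 1000)
= 1805.1806 MJ

1805.1806 MJ


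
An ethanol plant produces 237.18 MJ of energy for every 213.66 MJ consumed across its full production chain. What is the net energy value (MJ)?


NEV = E_out - E_in
= 237.18 - 213.66
= 23.5200 MJ

23.5200 MJ


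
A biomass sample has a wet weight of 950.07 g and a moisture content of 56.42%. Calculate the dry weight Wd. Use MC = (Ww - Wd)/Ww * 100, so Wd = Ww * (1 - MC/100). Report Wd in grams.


Wd = Ww * (1 - MC/100)
= 950.07 * (1 - 56.42/100)
= 414.0405 g

414.0405 g


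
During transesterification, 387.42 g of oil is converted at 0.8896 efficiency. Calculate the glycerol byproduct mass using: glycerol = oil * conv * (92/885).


glycerol = oil * conv * (92/885)
= 387.42 * 0.8896 * 92 / 885
= 35.8279 g

35.8279 g


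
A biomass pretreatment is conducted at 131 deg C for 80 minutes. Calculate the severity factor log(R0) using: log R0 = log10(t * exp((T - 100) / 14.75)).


logR0 = log10(t * exp((T - 100) / 14.75))
= log10(80 * exp((131 - 100) / 14.75))
= 2.8158

2.8158


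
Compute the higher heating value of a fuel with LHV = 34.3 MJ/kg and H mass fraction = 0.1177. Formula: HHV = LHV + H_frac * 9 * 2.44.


HHV = LHV + H_frac * 9 * 2.44
= 34.3 + 0.1177 * 9 * 2.44
= 36.8847 MJ/kg

36.8847 MJ/kg


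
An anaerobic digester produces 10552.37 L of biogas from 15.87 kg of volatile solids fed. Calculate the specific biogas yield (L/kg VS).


Y = V / VS
= 10552.37 / 15.87
= 664.9256 L/kg VS

664.9256 L/kg VS


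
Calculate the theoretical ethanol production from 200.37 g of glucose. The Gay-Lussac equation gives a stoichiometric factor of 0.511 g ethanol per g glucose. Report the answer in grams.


Theoretical ethanol yield: m_EtOH = 0.511 * m_glucose
m_EtOH = 0.511 * 200.37 = 102.3891 g

102.3891 g


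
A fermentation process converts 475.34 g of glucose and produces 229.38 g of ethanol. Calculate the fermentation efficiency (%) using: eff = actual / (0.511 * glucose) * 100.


Fermentation efficiency = (actual / (0.511 * glucose)) * 100
= (229.38 / (0.511 * 475.34)) * 100
= 94.4344%

94.4344%


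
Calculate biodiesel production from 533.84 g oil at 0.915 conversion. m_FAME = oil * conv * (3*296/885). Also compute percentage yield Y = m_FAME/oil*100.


m_FAME = oil * conv * (3 * 296 / 885) = oil * conv * (888/885)
= 533.84 * 0.915 * 888 / 885
= 490.1194 g
Y = m_FAME / oil * 100 = conv * (888/885) * 100
= 0.915 * 888 / 885 * 100
= 91.81%

490.1194 g FAME; Y = 91.81%


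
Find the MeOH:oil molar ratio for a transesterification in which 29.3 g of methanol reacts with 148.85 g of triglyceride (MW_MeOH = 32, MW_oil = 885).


Molar ratio = n_MeOH / n_oil = (MeOH/32) / (oil/885) = (MeOH * 885) / (32 * oil)
= (29.3 * 885) / (32 * 148.85)
= 5.4439

5.4439


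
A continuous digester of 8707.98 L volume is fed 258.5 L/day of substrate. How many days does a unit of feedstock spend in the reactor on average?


HRT = V / Q
= 8707.98 / 258.5
= 33.6866 days

33.6866 days


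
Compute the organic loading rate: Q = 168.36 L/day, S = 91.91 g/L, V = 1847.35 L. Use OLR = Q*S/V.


OLR = Q * S / V
= 168.36 * 91.91 / 1847.35
= 8.3763 g/L/day

8.3763 g/L/day


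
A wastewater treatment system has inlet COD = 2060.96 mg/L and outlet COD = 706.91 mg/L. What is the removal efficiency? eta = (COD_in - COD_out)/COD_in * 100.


eta = (COD_in - COD_out) / COD_in * 100
= (2060.96 - 706.91) / 2060.96 * 100
= 65.7000%

65.7000%


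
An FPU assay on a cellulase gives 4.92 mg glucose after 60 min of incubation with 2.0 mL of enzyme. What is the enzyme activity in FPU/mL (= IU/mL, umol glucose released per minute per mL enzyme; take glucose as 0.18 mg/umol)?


Activity = glucose_mg / (0.18 mg/umol * V_mL * t_min)
= 4.92 / (0.18 * 2.0 * 60)
= 0.2278 FPU/mL

0.2278 FPU/mL


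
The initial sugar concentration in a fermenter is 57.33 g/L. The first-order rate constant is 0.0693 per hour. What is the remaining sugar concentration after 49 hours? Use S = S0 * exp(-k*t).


S = S0 * exp(-k * t)
S = 57.33 * exp(-0.0693 * 49)
S = 1.9215 g/L

1.9215 g/L


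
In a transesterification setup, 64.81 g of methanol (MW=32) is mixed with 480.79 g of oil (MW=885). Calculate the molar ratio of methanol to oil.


Molar ratio = n_MeOH / n_oil = (MeOH/32) / (oil/885) = (MeOH * 885) / (32 * oil)
= (64.81 * 885) / (32 * 480.79)
= 3.7280

3.7280


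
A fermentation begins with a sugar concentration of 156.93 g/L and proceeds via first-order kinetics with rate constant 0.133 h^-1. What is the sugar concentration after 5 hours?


S = S0 * exp(-k * t)
S = 156.93 * exp(-0.133 * 5)
S = 80.7049 g/L

80.7049 g/L


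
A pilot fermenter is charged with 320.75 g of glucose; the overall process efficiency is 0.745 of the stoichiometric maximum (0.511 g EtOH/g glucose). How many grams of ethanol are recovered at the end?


Actual ethanol: m = 0.511 * 320.75 * 0.745
m = 122.1079 g

122.1079 g


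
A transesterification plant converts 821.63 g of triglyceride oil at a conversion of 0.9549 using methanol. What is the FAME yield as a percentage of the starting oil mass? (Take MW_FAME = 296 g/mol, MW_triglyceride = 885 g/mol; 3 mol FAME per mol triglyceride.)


m_FAME = oil * conv * (3 * 296 / 885) = oil * conv * (888/885)
= 821.63 * 0.9549 * 888 / 885
= 787.2341 g
Y = m_FAME / oil * 100 = conv * (888/885) * 100
= 0.9549 * 888 / 885 * 100
= 95.81%

95.81%


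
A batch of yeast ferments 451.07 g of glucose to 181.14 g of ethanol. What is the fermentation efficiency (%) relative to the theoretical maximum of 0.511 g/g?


Fermentation efficiency = (actual / (0.511 * glucose)) * 100
= (181.14 / (0.511 * 451.07)) * 100
= 78.5868%

78.5868%
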